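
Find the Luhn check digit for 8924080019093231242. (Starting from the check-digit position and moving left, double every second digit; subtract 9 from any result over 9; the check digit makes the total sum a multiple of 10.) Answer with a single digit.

Partial digits right→left: 2 4 2 1 3 2 3 9 0 9 1 0 0 8 0 4 2 9 8
Double every second digit counting from the check-digit position (so the 1st, 3rd, 5th, ... of the partial from the right).
  doubled (with −9 where >9): 4 4 6 6 0 2 0 0 4 7 → sum 33
  kept as-is: 4 1 2 9 9 0 8 4 9 → sum 46
Total = 33 + 46 = 79.
Check digit = (10 − (79 mod 10)) mod 10 = 1.

1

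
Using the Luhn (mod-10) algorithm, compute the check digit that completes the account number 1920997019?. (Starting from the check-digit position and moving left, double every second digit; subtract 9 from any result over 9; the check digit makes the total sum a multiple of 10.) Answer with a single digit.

3

Partial digits right→left: 9 1 0 7 9 9 0 2 9 1
Double every second digit counting from the check-digit position (so the 1st, 3rd, 5th, ... of the partial from the right).
  doubled (with −9 where >9): 9 0 9 0 9 → sum 27
  kept as-is: 1 7 9 2 1 → sum 20
Total = 27 + 20 = 47.
Check digit = (10 − (47 mod 10)) mod 10 = 3.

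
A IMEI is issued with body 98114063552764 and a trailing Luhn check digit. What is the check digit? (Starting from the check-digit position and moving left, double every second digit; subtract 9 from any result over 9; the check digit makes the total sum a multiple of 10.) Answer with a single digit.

Partial digits right→left: 4 6 7 2 5 5 3 6 0 4 1 1 8 9
Double every second digit counting from the check-digit position (so the 1st, 3rd, 5th, ... of the partial from the right).
  doubled (with −9 where >9): 8 5 1 6 0 2 7 → sum 29
  kept as-is: 6 2 5 6 4 1 9 → sum 33
Total = 29 + 33 = 62.
Check digit = (10 − (62 mod 10)) mod 10 = 8.

8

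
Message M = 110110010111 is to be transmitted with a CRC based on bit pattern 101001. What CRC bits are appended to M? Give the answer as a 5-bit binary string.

Append 5 zeros: 11011001011100000. Divide by 101001 (XOR where the leading bit is 1):
  pos 0: 110110 XOR 101001 = 011111
  pos 1: 111110 XOR 101001 = 010111
  pos 2: 101111 XOR 101001 = 000110
  pos 5: 110011 XOR 101001 = 011010
  pos 6: 110101 XOR 101001 = 011100
  pos 7: 111000 XOR 101001 = 010001
  pos 8: 100010 XOR 101001 = 001011
  pos 10: 101100 XOR 101001 = 000101
Remainder (last 5 bits) = 01010. This is the CRC / FCS.

01010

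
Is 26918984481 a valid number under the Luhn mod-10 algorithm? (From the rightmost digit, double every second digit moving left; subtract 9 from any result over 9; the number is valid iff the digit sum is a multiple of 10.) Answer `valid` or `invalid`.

invalid

From the right, keep odd positions and double even positions (subtract 9 from any doubled value over 9):
  doubled (positions 2,4,...): 7 8 9 2 3 → sum 29
  kept (positions 1,3,...): 1 4 8 8 9 2 → sum 32
Total = 61.
61 mod 10 = 1, so the number is invalid.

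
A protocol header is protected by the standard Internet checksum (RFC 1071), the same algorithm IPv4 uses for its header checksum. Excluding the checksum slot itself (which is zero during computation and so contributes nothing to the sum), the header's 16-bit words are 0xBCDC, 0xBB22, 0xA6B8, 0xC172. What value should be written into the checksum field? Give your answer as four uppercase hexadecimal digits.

1FD5

One's-complement addition (fold any carry out of bit 15 back into bit 0):
  0xBCDC + 0xBB22 = 0x177FE → wrap carry → 0x77FF
  0x77FF + 0xA6B8 = 0x11EB7 → wrap carry → 0x1EB8
  0x1EB8 + 0xC172 = 0x0E02A
One's-complement sum = 0xE02A.
Checksum = ~0xE02A & 0xFFFF = 0x1FD5.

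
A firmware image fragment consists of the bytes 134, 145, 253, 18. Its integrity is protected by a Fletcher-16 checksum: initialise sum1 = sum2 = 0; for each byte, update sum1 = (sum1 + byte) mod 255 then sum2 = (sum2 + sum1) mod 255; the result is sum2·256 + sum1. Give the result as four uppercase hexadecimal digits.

Running sums (mod 255):
  after byte 0 (134): sum1=134, sum2=134
  after byte 1 (145): sum1=24, sum2=158
  after byte 2 (253): sum1=22, sum2=180
  after byte 3 (18): sum1=40, sum2=220
Checksum = sum2·256 + sum1 = 220·256 + 40 = 56360 = 0xDC28.

DC28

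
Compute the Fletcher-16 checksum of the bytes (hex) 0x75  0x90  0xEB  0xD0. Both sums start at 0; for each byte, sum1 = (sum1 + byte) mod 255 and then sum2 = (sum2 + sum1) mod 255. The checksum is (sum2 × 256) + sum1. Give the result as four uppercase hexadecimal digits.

30C2

Running sums (mod 255):
  after byte 0 (0x75): sum1=117, sum2=117
  after byte 1 (0x90): sum1=6, sum2=123
  after byte 2 (0xEB): sum1=241, sum2=109
  after byte 3 (0xD0): sum1=194, sum2=48
Checksum = sum2·256 + sum1 = 48·256 + 194 = 12482 = 0x30C2.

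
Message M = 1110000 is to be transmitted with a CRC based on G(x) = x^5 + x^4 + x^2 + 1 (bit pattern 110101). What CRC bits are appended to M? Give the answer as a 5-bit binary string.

10000

Append 5 zeros: 111000000000. Divide by 110101 (XOR where the leading bit is 1):
  pos 0: 111000 XOR 110101 = 001101
  pos 2: 110100 XOR 110101 = 000001
Remainder (last 5 bits) = 10000. This is the CRC / FCS.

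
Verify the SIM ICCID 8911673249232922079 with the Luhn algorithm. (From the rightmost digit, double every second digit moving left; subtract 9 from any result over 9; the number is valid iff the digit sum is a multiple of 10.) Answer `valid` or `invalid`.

From the right, keep odd positions and double even positions (subtract 9 from any doubled value over 9):
  doubled (positions 2,4,...): 5 4 9 6 9 4 5 2 9 → sum 53
  kept (positions 1,3,...): 9 0 2 2 2 4 3 6 1 8 → sum 37
Total = 90.
90 mod 10 = 0, so the number is valid.

valid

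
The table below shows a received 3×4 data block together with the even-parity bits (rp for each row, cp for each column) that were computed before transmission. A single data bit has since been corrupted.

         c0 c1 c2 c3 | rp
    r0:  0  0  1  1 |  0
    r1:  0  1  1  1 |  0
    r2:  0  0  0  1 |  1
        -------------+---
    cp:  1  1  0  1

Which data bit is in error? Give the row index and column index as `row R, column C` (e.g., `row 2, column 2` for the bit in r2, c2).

Recompute each row's even parity and compare to rp:
  r0: data parity 0, sent rp 0 → ok
  r1: data parity 1, sent rp 0 → mismatch
  r2: data parity 1, sent rp 1 → ok
Recompute each column's even parity and compare to cp:
  c0: data parity 0, sent cp 1 → mismatch
  c1: data parity 1, sent cp 1 → ok
  c2: data parity 0, sent cp 0 → ok
  c3: data parity 1, sent cp 1 → ok
Exactly one row (r1) and one column (c0) fail → the flipped bit is at their intersection.

row 1, column 0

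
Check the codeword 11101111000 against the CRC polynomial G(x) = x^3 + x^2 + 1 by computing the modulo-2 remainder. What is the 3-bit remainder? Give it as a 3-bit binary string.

100

Modulo-2 division of 11101111000 by 1101:
  pos 0: 1110 XOR 1101 = 0011
  pos 2: 1111 XOR 1101 = 0010
  pos 4: 1011 XOR 1101 = 0110
  pos 5: 1100 XOR 1101 = 0001
Remainder = 100 (nonzero — an error is detected).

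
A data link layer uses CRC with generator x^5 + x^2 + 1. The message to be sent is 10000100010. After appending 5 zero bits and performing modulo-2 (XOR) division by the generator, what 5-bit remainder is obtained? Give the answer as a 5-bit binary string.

00100

Append 5 zeros: 1000010001000000. Divide by 100101 (XOR where the leading bit is 1):
  pos 0: 100001 XOR 100101 = 000100
  pos 3: 100000 XOR 100101 = 000101
  pos 6: 101100 XOR 100101 = 001001
  pos 8: 100100 XOR 100101 = 000001
Remainder (last 5 bits) = 00100. This is the CRC / FCS.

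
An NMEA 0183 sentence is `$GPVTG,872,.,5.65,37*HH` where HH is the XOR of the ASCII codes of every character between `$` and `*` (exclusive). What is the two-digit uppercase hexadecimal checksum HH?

XOR the ASCII codes of the payload characters:
  'G' = 0x47 → acc = 0x47
  'P' = 0x50 → acc = 0x17
  'V' = 0x56 → acc = 0x41
  'T' = 0x54 → acc = 0x15
  'G' = 0x47 → acc = 0x52
  ',' = 0x2C → acc = 0x7E
  '8' = 0x38 → acc = 0x46
  '7' = 0x37 → acc = 0x71
  '2' = 0x32 → acc = 0x43
  ',' = 0x2C → acc = 0x6F
  '.' = 0x2E → acc = 0x41
  ',' = 0x2C → acc = 0x6D
  '5' = 0x35 → acc = 0x58
  '.' = 0x2E → acc = 0x76
  '6' = 0x36 → acc = 0x40
  '5' = 0x35 → acc = 0x75
  ',' = 0x2C → acc = 0x59
  '3' = 0x33 → acc = 0x6A
  '7' = 0x37 → acc = 0x5D
Checksum = 0x5D.

5D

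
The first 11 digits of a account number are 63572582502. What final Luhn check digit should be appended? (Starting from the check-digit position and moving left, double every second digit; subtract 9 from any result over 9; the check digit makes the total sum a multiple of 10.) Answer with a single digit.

Partial digits right→left: 2 0 5 2 8 5 2 7 5 3 6
Double every second digit counting from the check-digit position (so the 1st, 3rd, 5th, ... of the partial from the right).
  doubled (with −9 where >9): 4 1 7 4 1 3 → sum 20
  kept as-is: 0 2 5 7 3 → sum 17
Total = 20 + 17 = 37.
Check digit = (10 − (37 mod 10)) mod 10 = 3.

3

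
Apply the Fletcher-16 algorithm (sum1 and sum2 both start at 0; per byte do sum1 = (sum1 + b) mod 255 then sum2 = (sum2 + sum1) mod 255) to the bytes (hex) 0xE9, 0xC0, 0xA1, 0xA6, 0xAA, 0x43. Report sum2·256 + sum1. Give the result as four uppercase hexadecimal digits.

52E0

Running sums (mod 255):
  after byte 0 (0xE9): sum1=233, sum2=233
  after byte 1 (0xC0): sum1=170, sum2=148
  after byte 2 (0xA1): sum1=76, sum2=224
  after byte 3 (0xA6): sum1=242, sum2=211
  after byte 4 (0xAA): sum1=157, sum2=113
  after byte 5 (0x43): sum1=224, sum2=82
Checksum = sum2·256 + sum1 = 82·256 + 224 = 21216 = 0x52E0.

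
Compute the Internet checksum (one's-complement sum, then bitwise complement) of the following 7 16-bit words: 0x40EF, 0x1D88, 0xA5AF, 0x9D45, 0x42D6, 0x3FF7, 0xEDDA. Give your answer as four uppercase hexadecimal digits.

One's-complement addition (fold any carry out of bit 15 back into bit 0):
  0x40EF + 0x1D88 = 0x05E77
  0x5E77 + 0xA5AF = 0x10426 → wrap carry → 0x0427
  0x0427 + 0x9D45 = 0x0A16C
  0xA16C + 0x42D6 = 0x0E442
  0xE442 + 0x3FF7 = 0x12439 → wrap carry → 0x243A
  0x243A + 0xEDDA = 0x11214 → wrap carry → 0x1215
One's-complement sum = 0x1215.
Checksum = ~0x1215 & 0xFFFF = 0xEDEA.

EDEA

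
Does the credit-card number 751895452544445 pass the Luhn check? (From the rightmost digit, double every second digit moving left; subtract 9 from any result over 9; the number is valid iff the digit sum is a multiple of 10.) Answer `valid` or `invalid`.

invalid

From the right, keep odd positions and double even positions (subtract 9 from any doubled value over 9):
  doubled (positions 2,4,...): 8 8 1 1 1 7 1 → sum 27
  kept (positions 1,3,...): 5 4 4 2 4 9 1 7 → sum 36
Total = 63.
63 mod 10 = 3, so the number is invalid.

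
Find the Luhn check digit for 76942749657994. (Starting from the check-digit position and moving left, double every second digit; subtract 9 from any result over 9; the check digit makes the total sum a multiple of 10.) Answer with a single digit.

3

Partial digits right→left: 4 9 9 7 5 6 9 4 7 2 4 9 6 7
Double every second digit counting from the check-digit position (so the 1st, 3rd, 5th, ... of the partial from the right).
  doubled (with −9 where >9): 8 9 1 9 5 8 3 → sum 43
  kept as-is: 9 7 6 4 2 9 7 → sum 44
Total = 43 + 44 = 87.
Check digit = (10 − (87 mod 10)) mod 10 = 3.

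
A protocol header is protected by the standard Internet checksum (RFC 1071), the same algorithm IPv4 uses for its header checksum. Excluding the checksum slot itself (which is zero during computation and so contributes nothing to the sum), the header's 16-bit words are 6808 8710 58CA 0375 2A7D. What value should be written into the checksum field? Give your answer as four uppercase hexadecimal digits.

8A2A

One's-complement addition (fold any carry out of bit 15 back into bit 0):
  0x6808 + 0x8710 = 0x0EF18
  0xEF18 + 0x58CA = 0x147E2 → wrap carry → 0x47E3
  0x47E3 + 0x0375 = 0x04B58
  0x4B58 + 0x2A7D = 0x075D5
One's-complement sum = 0x75D5.
Checksum = ~0x75D5 & 0xFFFF = 0x8A2A.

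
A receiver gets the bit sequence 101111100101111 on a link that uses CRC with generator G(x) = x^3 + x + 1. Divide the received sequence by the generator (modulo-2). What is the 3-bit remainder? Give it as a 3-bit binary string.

110

Modulo-2 division of 101111100101111 by 1011:
  pos 0: 1011 XOR 1011 = 0000
  pos 4: 1110 XOR 1011 = 0101
  pos 5: 1010 XOR 1011 = 0001
  pos 8: 1101 XOR 1011 = 0110
  pos 9: 1101 XOR 1011 = 0110
  pos 10: 1101 XOR 1011 = 0110
  pos 11: 1101 XOR 1011 = 0110
Remainder = 110 (nonzero — an error is detected).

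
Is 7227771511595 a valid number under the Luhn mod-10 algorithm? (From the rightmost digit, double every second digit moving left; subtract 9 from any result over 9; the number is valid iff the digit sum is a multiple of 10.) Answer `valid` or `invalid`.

From the right, keep odd positions and double even positions (subtract 9 from any doubled value over 9):
  doubled (positions 2,4,...): 9 2 1 5 5 4 → sum 26
  kept (positions 1,3,...): 5 5 1 1 7 2 7 → sum 28
Total = 54.
54 mod 10 = 4, so the number is invalid.

invalid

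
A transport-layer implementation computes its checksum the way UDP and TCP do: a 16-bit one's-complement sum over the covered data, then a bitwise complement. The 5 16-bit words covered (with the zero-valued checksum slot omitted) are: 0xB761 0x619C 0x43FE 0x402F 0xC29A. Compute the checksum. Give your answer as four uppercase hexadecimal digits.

One's-complement addition (fold any carry out of bit 15 back into bit 0):
  0xB761 + 0x619C = 0x118FD → wrap carry → 0x18FE
  0x18FE + 0x43FE = 0x05CFC
  0x5CFC + 0x402F = 0x09D2B
  0x9D2B + 0xC29A = 0x15FC5 → wrap carry → 0x5FC6
One's-complement sum = 0x5FC6.
Checksum = ~0x5FC6 & 0xFFFF = 0xA039.

A039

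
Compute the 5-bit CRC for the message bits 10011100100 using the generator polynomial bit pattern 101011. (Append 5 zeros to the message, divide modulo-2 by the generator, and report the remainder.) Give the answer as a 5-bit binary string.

Append 5 zeros: 1001110010000000. Divide by 101011 (XOR where the leading bit is 1):
  pos 0: 100111 XOR 101011 = 001100
  pos 2: 110000 XOR 101011 = 011011
  pos 3: 110111 XOR 101011 = 011100
  pos 4: 111000 XOR 101011 = 010011
  pos 5: 100110 XOR 101011 = 001101
  pos 7: 110100 XOR 101011 = 011111
  pos 8: 111110 XOR 101011 = 010101
  pos 9: 101010 XOR 101011 = 000001
Remainder (last 5 bits) = 00010. This is the CRC / FCS.

00010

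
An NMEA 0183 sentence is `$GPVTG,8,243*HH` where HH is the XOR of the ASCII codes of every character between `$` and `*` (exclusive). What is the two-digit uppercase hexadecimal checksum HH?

5F

XOR the ASCII codes of the payload characters:
  'G' = 0x47 → acc = 0x47
  'P' = 0x50 → acc = 0x17
  'V' = 0x56 → acc = 0x41
  'T' = 0x54 → acc = 0x15
  'G' = 0x47 → acc = 0x52
  ',' = 0x2C → acc = 0x7E
  '8' = 0x38 → acc = 0x46
  ',' = 0x2C → acc = 0x6A
  '2' = 0x32 → acc = 0x58
  '4' = 0x34 → acc = 0x6C
  '3' = 0x33 → acc = 0x5F
Checksum = 0x5F.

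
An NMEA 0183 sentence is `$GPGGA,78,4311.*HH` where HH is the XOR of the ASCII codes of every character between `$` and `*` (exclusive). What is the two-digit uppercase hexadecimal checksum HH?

XOR the ASCII codes of the payload characters:
  'G' = 0x47 → acc = 0x47
  'P' = 0x50 → acc = 0x17
  'G' = 0x47 → acc = 0x50
  'G' = 0x47 → acc = 0x17
  'A' = 0x41 → acc = 0x56
  ',' = 0x2C → acc = 0x7A
  '7' = 0x37 → acc = 0x4D
  '8' = 0x38 → acc = 0x75
  ',' = 0x2C → acc = 0x59
  '4' = 0x34 → acc = 0x6D
  '3' = 0x33 → acc = 0x5E
  '1' = 0x31 → acc = 0x6F
  '1' = 0x31 → acc = 0x5E
  '.' = 0x2E → acc = 0x70
Checksum = 0x70.

70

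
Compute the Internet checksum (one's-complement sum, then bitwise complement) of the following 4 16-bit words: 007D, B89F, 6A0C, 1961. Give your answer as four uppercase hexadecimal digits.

One's-complement addition (fold any carry out of bit 15 back into bit 0):
  0x007D + 0xB89F = 0x0B91C
  0xB91C + 0x6A0C = 0x12328 → wrap carry → 0x2329
  0x2329 + 0x1961 = 0x03C8A
One's-complement sum = 0x3C8A.
Checksum = ~0x3C8A & 0xFFFF = 0xC375.

C375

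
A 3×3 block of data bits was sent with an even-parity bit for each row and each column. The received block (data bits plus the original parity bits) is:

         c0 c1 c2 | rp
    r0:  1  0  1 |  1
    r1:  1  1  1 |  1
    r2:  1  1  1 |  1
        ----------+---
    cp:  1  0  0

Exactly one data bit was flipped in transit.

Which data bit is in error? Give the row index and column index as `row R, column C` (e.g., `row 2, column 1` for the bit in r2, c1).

row 0, column 2

Recompute each row's even parity and compare to rp:
  r0: data parity 0, sent rp 1 → mismatch
  r1: data parity 1, sent rp 1 → ok
  r2: data parity 1, sent rp 1 → ok
Recompute each column's even parity and compare to cp:
  c0: data parity 1, sent cp 1 → ok
  c1: data parity 0, sent cp 0 → ok
  c2: data parity 1, sent cp 0 → mismatch
Exactly one row (r0) and one column (c2) fail → the flipped bit is at their intersection.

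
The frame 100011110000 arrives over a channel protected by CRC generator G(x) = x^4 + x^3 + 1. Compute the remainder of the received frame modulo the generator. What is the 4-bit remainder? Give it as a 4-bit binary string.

Modulo-2 division of 100011110000 by 11001:
  pos 0: 10001 XOR 11001 = 01000
  pos 1: 10001 XOR 11001 = 01000
  pos 2: 10001 XOR 11001 = 01000
  pos 3: 10001 XOR 11001 = 01000
  pos 4: 10000 XOR 11001 = 01001
  pos 5: 10010 XOR 11001 = 01011
  pos 6: 10110 XOR 11001 = 01111
  pos 7: 11110 XOR 11001 = 00111
Remainder = 0111 (nonzero — an error is detected).

0111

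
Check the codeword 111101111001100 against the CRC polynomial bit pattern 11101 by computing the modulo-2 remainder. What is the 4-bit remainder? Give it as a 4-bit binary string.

0000

Modulo-2 division of 111101111001100 by 11101:
  pos 0: 11110 XOR 11101 = 00011
  pos 3: 11111 XOR 11101 = 00010
  pos 6: 10100 XOR 11101 = 01001
  pos 7: 10011 XOR 11101 = 01110
  pos 8: 11101 XOR 11101 = 00000
Remainder = 0000 (zero — the frame passes the CRC check).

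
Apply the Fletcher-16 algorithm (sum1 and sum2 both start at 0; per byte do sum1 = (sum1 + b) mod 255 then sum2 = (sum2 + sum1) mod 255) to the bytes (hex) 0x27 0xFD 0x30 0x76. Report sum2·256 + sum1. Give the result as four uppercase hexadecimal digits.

Running sums (mod 255):
  after byte 0 (0x27): sum1=39, sum2=39
  after byte 1 (0xFD): sum1=37, sum2=76
  after byte 2 (0x30): sum1=85, sum2=161
  after byte 3 (0x76): sum1=203, sum2=109
Checksum = sum2·256 + sum1 = 109·256 + 203 = 28107 = 0x6DCB.

6DCB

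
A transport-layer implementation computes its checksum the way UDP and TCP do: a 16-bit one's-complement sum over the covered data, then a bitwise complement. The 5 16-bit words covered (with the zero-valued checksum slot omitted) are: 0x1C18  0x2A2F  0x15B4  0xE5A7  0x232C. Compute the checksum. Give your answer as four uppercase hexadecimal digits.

9B30

One's-complement addition (fold any carry out of bit 15 back into bit 0):
  0x1C18 + 0x2A2F = 0x04647
  0x4647 + 0x15B4 = 0x05BFB
  0x5BFB + 0xE5A7 = 0x141A2 → wrap carry → 0x41A3
  0x41A3 + 0x232C = 0x064CF
One's-complement sum = 0x64CF.
Checksum = ~0x64CF & 0xFFFF = 0x9B30.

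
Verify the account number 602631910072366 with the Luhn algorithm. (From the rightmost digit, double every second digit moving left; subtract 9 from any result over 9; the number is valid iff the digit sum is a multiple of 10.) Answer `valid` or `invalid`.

From the right, keep odd positions and double even positions (subtract 9 from any doubled value over 9):
  doubled (positions 2,4,...): 3 4 0 2 2 3 0 → sum 14
  kept (positions 1,3,...): 6 3 7 0 9 3 2 6 → sum 36
Total = 50.
50 mod 10 = 0, so the number is valid.

valid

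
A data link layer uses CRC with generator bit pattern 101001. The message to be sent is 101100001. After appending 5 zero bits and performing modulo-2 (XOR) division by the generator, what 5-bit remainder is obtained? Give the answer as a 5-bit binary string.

Append 5 zeros: 10110000100000. Divide by 101001 (XOR where the leading bit is 1):
  pos 0: 101100 XOR 101001 = 000101
  pos 3: 101001 XOR 101001 = 000000
Remainder (last 5 bits) = 00000. This is the CRC / FCS.

00000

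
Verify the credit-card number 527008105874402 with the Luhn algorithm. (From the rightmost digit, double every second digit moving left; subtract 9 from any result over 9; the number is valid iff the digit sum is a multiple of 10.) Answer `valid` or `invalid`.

invalid

From the right, keep odd positions and double even positions (subtract 9 from any doubled value over 9):
  doubled (positions 2,4,...): 0 8 7 0 7 0 4 → sum 26
  kept (positions 1,3,...): 2 4 7 5 1 0 7 5 → sum 31
Total = 57.
57 mod 10 = 7, so the number is invalid.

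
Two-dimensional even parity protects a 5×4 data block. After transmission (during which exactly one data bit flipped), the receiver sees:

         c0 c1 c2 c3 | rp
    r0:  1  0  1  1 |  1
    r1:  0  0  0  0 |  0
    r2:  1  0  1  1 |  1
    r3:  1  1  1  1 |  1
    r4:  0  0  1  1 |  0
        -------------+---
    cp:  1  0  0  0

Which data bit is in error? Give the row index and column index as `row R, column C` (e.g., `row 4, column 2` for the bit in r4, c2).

row 3, column 1

Recompute each row's even parity and compare to rp:
  r0: data parity 1, sent rp 1 → ok
  r1: data parity 0, sent rp 0 → ok
  r2: data parity 1, sent rp 1 → ok
  r3: data parity 0, sent rp 1 → mismatch
  r4: data parity 0, sent rp 0 → ok
Recompute each column's even parity and compare to cp:
  c0: data parity 1, sent cp 1 → ok
  c1: data parity 1, sent cp 0 → mismatch
  c2: data parity 0, sent cp 0 → ok
  c3: data parity 0, sent cp 0 → ok
Exactly one row (r3) and one column (c1) fail → the flipped bit is at their intersection.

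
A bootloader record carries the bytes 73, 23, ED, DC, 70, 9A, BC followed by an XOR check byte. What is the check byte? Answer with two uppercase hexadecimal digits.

37

XOR the bytes together:
  start with 0x73
  0x73 ⊕ 0x23 = 0x50
  0x50 ⊕ 0xED = 0xBD
  0xBD ⊕ 0xDC = 0x61
  0x61 ⊕ 0x70 = 0x11
  0x11 ⊕ 0x9A = 0x8B
  0x8B ⊕ 0xBC = 0x37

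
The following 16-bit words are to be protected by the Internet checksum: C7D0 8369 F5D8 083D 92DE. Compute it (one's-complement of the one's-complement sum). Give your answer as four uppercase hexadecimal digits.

One's-complement addition (fold any carry out of bit 15 back into bit 0):
  0xC7D0 + 0x8369 = 0x14B39 → wrap carry → 0x4B3A
  0x4B3A + 0xF5D8 = 0x14112 → wrap carry → 0x4113
  0x4113 + 0x083D = 0x04950
  0x4950 + 0x92DE = 0x0DC2E
One's-complement sum = 0xDC2E.
Checksum = ~0xDC2E & 0xFFFF = 0x23D1.

23D1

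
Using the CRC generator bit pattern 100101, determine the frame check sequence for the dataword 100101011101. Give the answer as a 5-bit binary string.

Append 5 zeros: 10010101110100000. Divide by 100101 (XOR where the leading bit is 1):
  pos 0: 100101 XOR 100101 = 000000
  pos 7: 111010 XOR 100101 = 011111
  pos 8: 111110 XOR 100101 = 011011
  pos 9: 110110 XOR 100101 = 010011
  pos 10: 100110 XOR 100101 = 000011
Remainder (last 5 bits) = 00110. This is the CRC / FCS.

00110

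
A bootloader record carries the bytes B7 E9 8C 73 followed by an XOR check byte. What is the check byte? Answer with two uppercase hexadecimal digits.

XOR the bytes together:
  start with 0xB7
  0xB7 ⊕ 0xE9 = 0x5E
  0x5E ⊕ 0x8C = 0xD2
  0xD2 ⊕ 0x73 = 0xA1

A1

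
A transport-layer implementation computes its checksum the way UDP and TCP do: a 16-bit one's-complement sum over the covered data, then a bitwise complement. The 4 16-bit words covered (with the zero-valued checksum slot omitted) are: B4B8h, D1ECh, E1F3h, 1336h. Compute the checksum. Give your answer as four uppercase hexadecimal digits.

One's-complement addition (fold any carry out of bit 15 back into bit 0):
  0xB4B8 + 0xD1EC = 0x186A4 → wrap carry → 0x86A5
  0x86A5 + 0xE1F3 = 0x16898 → wrap carry → 0x6899
  0x6899 + 0x1336 = 0x07BCF
One's-complement sum = 0x7BCF.
Checksum = ~0x7BCF & 0xFFFF = 0x8430.

8430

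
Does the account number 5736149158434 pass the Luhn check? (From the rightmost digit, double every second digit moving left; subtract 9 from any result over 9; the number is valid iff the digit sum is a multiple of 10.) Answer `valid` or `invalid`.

invalid

From the right, keep odd positions and double even positions (subtract 9 from any doubled value over 9):
  doubled (positions 2,4,...): 6 7 2 8 3 5 → sum 31
  kept (positions 1,3,...): 4 4 5 9 1 3 5 → sum 31
Total = 62.
62 mod 10 = 2, so the number is invalid.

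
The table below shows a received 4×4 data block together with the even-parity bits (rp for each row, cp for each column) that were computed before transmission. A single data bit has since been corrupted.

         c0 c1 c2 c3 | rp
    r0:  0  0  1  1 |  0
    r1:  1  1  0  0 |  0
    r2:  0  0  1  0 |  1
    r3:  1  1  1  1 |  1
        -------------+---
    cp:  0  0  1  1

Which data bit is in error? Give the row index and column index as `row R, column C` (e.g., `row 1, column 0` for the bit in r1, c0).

Recompute each row's even parity and compare to rp:
  r0: data parity 0, sent rp 0 → ok
  r1: data parity 0, sent rp 0 → ok
  r2: data parity 1, sent rp 1 → ok
  r3: data parity 0, sent rp 1 → mismatch
Recompute each column's even parity and compare to cp:
  c0: data parity 0, sent cp 0 → ok
  c1: data parity 0, sent cp 0 → ok
  c2: data parity 1, sent cp 1 → ok
  c3: data parity 0, sent cp 1 → mismatch
Exactly one row (r3) and one column (c3) fail → the flipped bit is at their intersection.

row 3, column 3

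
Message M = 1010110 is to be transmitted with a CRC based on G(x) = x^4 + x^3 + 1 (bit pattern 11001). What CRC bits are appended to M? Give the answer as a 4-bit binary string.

0000

Append 4 zeros: 10101100000. Divide by 11001 (XOR where the leading bit is 1):
  pos 0: 10101 XOR 11001 = 01100
  pos 1: 11001 XOR 11001 = 00000
Remainder (last 4 bits) = 0000. This is the CRC / FCS.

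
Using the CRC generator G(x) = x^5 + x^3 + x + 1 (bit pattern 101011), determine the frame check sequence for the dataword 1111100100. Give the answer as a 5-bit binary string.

01001

Append 5 zeros: 111110010000000. Divide by 101011 (XOR where the leading bit is 1):
  pos 0: 111110 XOR 101011 = 010101
  pos 1: 101010 XOR 101011 = 000001
  pos 6: 110000 XOR 101011 = 011011
  pos 7: 110110 XOR 101011 = 011101
  pos 8: 111010 XOR 101011 = 010001
  pos 9: 100010 XOR 101011 = 001001
Remainder (last 5 bits) = 01001. This is the CRC / FCS.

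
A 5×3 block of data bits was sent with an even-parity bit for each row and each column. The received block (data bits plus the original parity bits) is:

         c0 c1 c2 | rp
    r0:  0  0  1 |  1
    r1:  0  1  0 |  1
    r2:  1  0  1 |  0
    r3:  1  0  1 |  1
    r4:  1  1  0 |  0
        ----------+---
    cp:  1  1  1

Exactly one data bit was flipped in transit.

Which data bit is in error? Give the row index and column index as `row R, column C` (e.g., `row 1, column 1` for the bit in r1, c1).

Recompute each row's even parity and compare to rp:
  r0: data parity 1, sent rp 1 → ok
  r1: data parity 1, sent rp 1 → ok
  r2: data parity 0, sent rp 0 → ok
  r3: data parity 0, sent rp 1 → mismatch
  r4: data parity 0, sent rp 0 → ok
Recompute each column's even parity and compare to cp:
  c0: data parity 1, sent cp 1 → ok
  c1: data parity 0, sent cp 1 → mismatch
  c2: data parity 1, sent cp 1 → ok
Exactly one row (r3) and one column (c1) fail → the flipped bit is at their intersection.

row 3, column 1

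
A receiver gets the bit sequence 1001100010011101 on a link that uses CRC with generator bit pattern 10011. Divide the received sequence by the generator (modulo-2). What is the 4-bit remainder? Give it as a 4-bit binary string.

0101

Modulo-2 division of 1001100010011101 by 10011:
  pos 0: 10011 XOR 10011 = 00000
  pos 8: 10011 XOR 10011 = 00000
Remainder = 0101 (nonzero — an error is detected).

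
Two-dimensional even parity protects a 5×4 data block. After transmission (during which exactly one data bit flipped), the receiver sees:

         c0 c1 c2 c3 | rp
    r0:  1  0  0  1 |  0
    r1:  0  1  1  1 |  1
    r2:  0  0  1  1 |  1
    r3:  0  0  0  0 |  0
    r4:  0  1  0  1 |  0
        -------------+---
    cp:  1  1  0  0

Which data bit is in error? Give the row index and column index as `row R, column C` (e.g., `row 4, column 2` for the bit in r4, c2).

Recompute each row's even parity and compare to rp:
  r0: data parity 0, sent rp 0 → ok
  r1: data parity 1, sent rp 1 → ok
  r2: data parity 0, sent rp 1 → mismatch
  r3: data parity 0, sent rp 0 → ok
  r4: data parity 0, sent rp 0 → ok
Recompute each column's even parity and compare to cp:
  c0: data parity 1, sent cp 1 → ok
  c1: data parity 0, sent cp 1 → mismatch
  c2: data parity 0, sent cp 0 → ok
  c3: data parity 0, sent cp 0 → ok
Exactly one row (r2) and one column (c1) fail → the flipped bit is at their intersection.

row 2, column 1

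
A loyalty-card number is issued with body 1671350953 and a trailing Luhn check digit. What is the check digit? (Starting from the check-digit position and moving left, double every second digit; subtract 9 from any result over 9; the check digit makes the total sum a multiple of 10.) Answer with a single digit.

3

Partial digits right→left: 3 5 9 0 5 3 1 7 6 1
Double every second digit counting from the check-digit position (so the 1st, 3rd, 5th, ... of the partial from the right).
  doubled (with −9 where >9): 6 9 1 2 3 → sum 21
  kept as-is: 5 0 3 7 1 → sum 16
Total = 21 + 16 = 37.
Check digit = (10 − (37 mod 10)) mod 10 = 3.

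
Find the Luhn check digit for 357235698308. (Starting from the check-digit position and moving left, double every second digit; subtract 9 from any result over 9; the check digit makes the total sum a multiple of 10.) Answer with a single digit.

Partial digits right→left: 8 0 3 8 9 6 5 3 2 7 5 3
Double every second digit counting from the check-digit position (so the 1st, 3rd, 5th, ... of the partial from the right).
  doubled (with −9 where >9): 7 6 9 1 4 1 → sum 28
  kept as-is: 0 8 6 3 7 3 → sum 27
Total = 28 + 27 = 55.
Check digit = (10 − (55 mod 10)) mod 10 = 5.

5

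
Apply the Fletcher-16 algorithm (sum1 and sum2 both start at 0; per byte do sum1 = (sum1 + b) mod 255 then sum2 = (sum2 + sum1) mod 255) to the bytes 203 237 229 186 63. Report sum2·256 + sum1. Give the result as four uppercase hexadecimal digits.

1999

Running sums (mod 255):
  after byte 0 (203): sum1=203, sum2=203
  after byte 1 (237): sum1=185, sum2=133
  after byte 2 (229): sum1=159, sum2=37
  after byte 3 (186): sum1=90, sum2=127
  after byte 4 (63): sum1=153, sum2=25
Checksum = sum2·256 + sum1 = 25·256 + 153 = 6553 = 0x1999.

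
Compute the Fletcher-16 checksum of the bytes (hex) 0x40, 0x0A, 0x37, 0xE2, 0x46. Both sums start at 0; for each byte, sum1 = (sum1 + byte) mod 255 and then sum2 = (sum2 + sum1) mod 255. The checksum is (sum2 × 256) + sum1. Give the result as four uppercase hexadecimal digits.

1BAA

Running sums (mod 255):
  after byte 0 (0x40): sum1=64, sum2=64
  after byte 1 (0x0A): sum1=74, sum2=138
  after byte 2 (0x37): sum1=129, sum2=12
  after byte 3 (0xE2): sum1=100, sum2=112
  after byte 4 (0x46): sum1=170, sum2=27
Checksum = sum2·256 + sum1 = 27·256 + 170 = 7082 = 0x1BAA.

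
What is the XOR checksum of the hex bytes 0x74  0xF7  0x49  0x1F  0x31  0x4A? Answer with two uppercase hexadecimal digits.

AE

XOR the bytes together:
  start with 0x74
  0x74 ⊕ 0xF7 = 0x83
  0x83 ⊕ 0x49 = 0xCA
  0xCA ⊕ 0x1F = 0xD5
  0xD5 ⊕ 0x31 = 0xE4
  0xE4 ⊕ 0x4A = 0xAE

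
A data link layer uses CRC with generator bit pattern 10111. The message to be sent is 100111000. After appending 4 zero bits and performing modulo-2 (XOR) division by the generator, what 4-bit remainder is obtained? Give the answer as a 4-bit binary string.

1001

Append 4 zeros: 1001110000000. Divide by 10111 (XOR where the leading bit is 1):
  pos 0: 10011 XOR 10111 = 00100
  pos 2: 10010 XOR 10111 = 00101
  pos 4: 10100 XOR 10111 = 00011
  pos 7: 11000 XOR 10111 = 01111
  pos 8: 11110 XOR 10111 = 01001
Remainder (last 4 bits) = 1001. This is the CRC / FCS.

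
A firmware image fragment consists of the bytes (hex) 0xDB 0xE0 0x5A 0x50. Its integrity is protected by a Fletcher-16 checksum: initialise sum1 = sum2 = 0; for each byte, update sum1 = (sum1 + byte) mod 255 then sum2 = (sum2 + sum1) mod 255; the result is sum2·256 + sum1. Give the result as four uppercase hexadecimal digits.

Running sums (mod 255):
  after byte 0 (0xDB): sum1=219, sum2=219
  after byte 1 (0xE0): sum1=188, sum2=152
  after byte 2 (0x5A): sum1=23, sum2=175
  after byte 3 (0x50): sum1=103, sum2=23
Checksum = sum2·256 + sum1 = 23·256 + 103 = 5991 = 0x1767.

1767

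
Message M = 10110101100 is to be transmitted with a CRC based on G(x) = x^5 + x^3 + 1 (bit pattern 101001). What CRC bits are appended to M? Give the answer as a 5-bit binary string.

01001

Append 5 zeros: 1011010110000000. Divide by 101001 (XOR where the leading bit is 1):
  pos 0: 101101 XOR 101001 = 000100
  pos 3: 100011 XOR 101001 = 001010
  pos 5: 101000 XOR 101001 = 000001
  pos 10: 100000 XOR 101001 = 001001
Remainder (last 5 bits) = 01001. This is the CRC / FCS.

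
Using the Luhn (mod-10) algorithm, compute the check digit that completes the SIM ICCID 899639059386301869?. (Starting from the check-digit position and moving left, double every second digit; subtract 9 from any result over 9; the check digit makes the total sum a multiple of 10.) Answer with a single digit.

Partial digits right→left: 9 6 8 1 0 3 6 8 3 9 5 0 9 3 6 9 9 8
Double every second digit counting from the check-digit position (so the 1st, 3rd, 5th, ... of the partial from the right).
  doubled (with −9 where >9): 9 7 0 3 6 1 9 3 9 → sum 47
  kept as-is: 6 1 3 8 9 0 3 9 8 → sum 47
Total = 47 + 47 = 94.
Check digit = (10 − (94 mod 10)) mod 10 = 6.

6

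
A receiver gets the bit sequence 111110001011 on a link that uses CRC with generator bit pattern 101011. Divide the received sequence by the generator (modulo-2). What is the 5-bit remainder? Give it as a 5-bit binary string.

00000

Modulo-2 division of 111110001011 by 101011:
  pos 0: 111110 XOR 101011 = 010101
  pos 1: 101010 XOR 101011 = 000001
  pos 6: 101011 XOR 101011 = 000000
Remainder = 00000 (zero — the frame passes the CRC check).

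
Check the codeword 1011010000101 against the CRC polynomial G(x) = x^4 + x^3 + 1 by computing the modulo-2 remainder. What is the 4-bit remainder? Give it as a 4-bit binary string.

Modulo-2 division of 1011010000101 by 11001:
  pos 0: 10110 XOR 11001 = 01111
  pos 1: 11111 XOR 11001 = 00110
  pos 3: 11000 XOR 11001 = 00001
  pos 7: 10010 XOR 11001 = 01011
  pos 8: 10111 XOR 11001 = 01110
Remainder = 1110 (nonzero — an error is detected).

1110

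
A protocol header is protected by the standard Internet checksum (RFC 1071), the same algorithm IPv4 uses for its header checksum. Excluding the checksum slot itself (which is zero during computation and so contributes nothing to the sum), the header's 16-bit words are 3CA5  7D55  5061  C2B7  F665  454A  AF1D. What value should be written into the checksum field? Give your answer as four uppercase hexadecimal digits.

481E

One's-complement addition (fold any carry out of bit 15 back into bit 0):
  0x3CA5 + 0x7D55 = 0x0B9FA
  0xB9FA + 0x5061 = 0x10A5B → wrap carry → 0x0A5C
  0x0A5C + 0xC2B7 = 0x0CD13
  0xCD13 + 0xF665 = 0x1C378 → wrap carry → 0xC379
  0xC379 + 0x454A = 0x108C3 → wrap carry → 0x08C4
  0x08C4 + 0xAF1D = 0x0B7E1
One's-complement sum = 0xB7E1.
Checksum = ~0xB7E1 & 0xFFFF = 0x481E.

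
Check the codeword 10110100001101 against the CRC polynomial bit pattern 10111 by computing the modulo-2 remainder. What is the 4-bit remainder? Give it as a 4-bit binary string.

1011

Modulo-2 division of 10110100001101 by 10111:
  pos 0: 10110 XOR 10111 = 00001
  pos 4: 11000 XOR 10111 = 01111
  pos 5: 11110 XOR 10111 = 01001
  pos 6: 10011 XOR 10111 = 00100
  pos 8: 10010 XOR 10111 = 00101
Remainder = 1011 (nonzero — an error is detected).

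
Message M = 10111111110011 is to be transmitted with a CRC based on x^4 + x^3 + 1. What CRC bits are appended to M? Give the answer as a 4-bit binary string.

Append 4 zeros: 101111111100110000. Divide by 11001 (XOR where the leading bit is 1):
  pos 0: 10111 XOR 11001 = 01110
  pos 1: 11101 XOR 11001 = 00100
  pos 3: 10011 XOR 11001 = 01010
  pos 4: 10101 XOR 11001 = 01100
  pos 5: 11001 XOR 11001 = 00000
  pos 12: 11000 XOR 11001 = 00001
Remainder (last 4 bits) = 0010. This is the CRC / FCS.

0010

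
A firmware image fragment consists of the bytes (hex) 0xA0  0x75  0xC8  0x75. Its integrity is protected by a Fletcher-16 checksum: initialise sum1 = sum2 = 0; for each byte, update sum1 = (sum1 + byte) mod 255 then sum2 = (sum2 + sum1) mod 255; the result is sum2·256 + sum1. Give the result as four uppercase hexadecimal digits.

E954

Running sums (mod 255):
  after byte 0 (0xA0): sum1=160, sum2=160
  after byte 1 (0x75): sum1=22, sum2=182
  after byte 2 (0xC8): sum1=222, sum2=149
  after byte 3 (0x75): sum1=84, sum2=233
Checksum = sum2·256 + sum1 = 233·256 + 84 = 59732 = 0xE954.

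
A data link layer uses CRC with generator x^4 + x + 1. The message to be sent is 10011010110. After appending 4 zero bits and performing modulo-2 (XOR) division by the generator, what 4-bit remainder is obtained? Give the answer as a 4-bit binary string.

Append 4 zeros: 100110101100000. Divide by 10011 (XOR where the leading bit is 1):
  pos 0: 10011 XOR 10011 = 00000
  pos 6: 10110 XOR 10011 = 00101
  pos 8: 10100 XOR 10011 = 00111
  pos 10: 11100 XOR 10011 = 01111
Remainder (last 4 bits) = 1111. This is the CRC / FCS.

1111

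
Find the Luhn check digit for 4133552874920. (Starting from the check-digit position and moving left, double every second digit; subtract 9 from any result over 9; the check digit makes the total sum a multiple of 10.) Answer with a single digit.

Partial digits right→left: 0 2 9 4 7 8 2 5 5 3 3 1 4
Double every second digit counting from the check-digit position (so the 1st, 3rd, 5th, ... of the partial from the right).
  doubled (with −9 where >9): 0 9 5 4 1 6 8 → sum 33
  kept as-is: 2 4 8 5 3 1 → sum 23
Total = 33 + 23 = 56.
Check digit = (10 − (56 mod 10)) mod 10 = 4.

4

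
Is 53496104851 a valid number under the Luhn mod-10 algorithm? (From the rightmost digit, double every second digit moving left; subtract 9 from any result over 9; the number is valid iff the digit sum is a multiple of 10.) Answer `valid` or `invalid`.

From the right, keep odd positions and double even positions (subtract 9 from any doubled value over 9):
  doubled (positions 2,4,...): 1 8 2 9 6 → sum 26
  kept (positions 1,3,...): 1 8 0 6 4 5 → sum 24
Total = 50.
50 mod 10 = 0, so the number is valid.

valid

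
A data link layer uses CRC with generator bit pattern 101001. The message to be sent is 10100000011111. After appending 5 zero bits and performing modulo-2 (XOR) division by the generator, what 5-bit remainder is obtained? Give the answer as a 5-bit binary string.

00100

Append 5 zeros: 1010000001111100000. Divide by 101001 (XOR where the leading bit is 1):
  pos 0: 101000 XOR 101001 = 000001
  pos 5: 100011 XOR 101001 = 001010
  pos 7: 101011 XOR 101001 = 000010
  pos 11: 101000 XOR 101001 = 000001
Remainder (last 5 bits) = 00100. This is the CRC / FCS.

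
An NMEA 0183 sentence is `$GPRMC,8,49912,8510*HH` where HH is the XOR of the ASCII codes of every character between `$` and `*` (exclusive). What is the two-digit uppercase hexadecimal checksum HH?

XOR the ASCII codes of the payload characters:
  'G' = 0x47 → acc = 0x47
  'P' = 0x50 → acc = 0x17
  'R' = 0x52 → acc = 0x45
  'M' = 0x4D → acc = 0x08
  'C' = 0x43 → acc = 0x4B
  ',' = 0x2C → acc = 0x67
  '8' = 0x38 → acc = 0x5F
  ',' = 0x2C → acc = 0x73
  '4' = 0x34 → acc = 0x47
  '9' = 0x39 → acc = 0x7E
  '9' = 0x39 → acc = 0x47
  '1' = 0x31 → acc = 0x76
  '2' = 0x32 → acc = 0x44
  ',' = 0x2C → acc = 0x68
  '8' = 0x38 → acc = 0x50
  '5' = 0x35 → acc = 0x65
  '1' = 0x31 → acc = 0x54
  '0' = 0x30 → acc = 0x64
Checksum = 0x64.

64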